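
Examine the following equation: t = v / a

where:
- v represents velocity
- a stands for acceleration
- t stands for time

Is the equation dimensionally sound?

Yes

v (velocity) has dimensions [L T^-1].
a (acceleration) has dimensions [L T^-2].
t (time) has dimensions [T].

Left side: [T]
Right side: [T]

Both sides have the same dimensions, so the equation is dimensionally consistent.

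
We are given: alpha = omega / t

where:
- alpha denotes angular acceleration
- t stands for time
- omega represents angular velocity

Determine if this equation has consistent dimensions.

Yes

alpha (angular acceleration) has dimensions [T^-2].
t (time) has dimensions [T].
omega (angular velocity) has dimensions [T^-1].

Left side: [T^-2]
Right side: [T^-2]

Both sides have the same dimensions, so the equation is dimensionally consistent.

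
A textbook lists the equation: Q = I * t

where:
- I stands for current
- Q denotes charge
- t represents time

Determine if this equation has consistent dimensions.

Yes

I (current) has dimensions [I].
Q (charge) has dimensions [I T].
t (time) has dimensions [T].

Left side: [I T]
Right side: [I T]

Both sides have the same dimensions, so the equation is dimensionally consistent.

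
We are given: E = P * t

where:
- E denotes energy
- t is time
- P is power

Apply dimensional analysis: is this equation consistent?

Yes

E (energy) has dimensions [L^2 M T^-2].
t (time) has dimensions [T].
P (power) has dimensions [L^2 M T^-3].

Left side: [L^2 M T^-2]
Right side: [L^2 M T^-2]

Both sides have the same dimensions, so the equation is dimensionally consistent.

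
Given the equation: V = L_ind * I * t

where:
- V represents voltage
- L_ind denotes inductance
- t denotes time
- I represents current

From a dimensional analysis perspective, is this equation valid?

No

V (voltage) has dimensions [I^-1 L^2 M T^-3].
L_ind (inductance) has dimensions [I^-2 L^2 M T^-2].
t (time) has dimensions [T].
I (current) has dimensions [I].

Left side: [I^-1 L^2 M T^-3]
Right side: [I^-1 L^2 M T^-1]

The two sides have different dimensions, so the equation is NOT dimensionally consistent.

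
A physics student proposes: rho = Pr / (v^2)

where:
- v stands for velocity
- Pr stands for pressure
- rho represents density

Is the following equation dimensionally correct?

Yes

v (velocity) has dimensions [L T^-1].
Pr (pressure) has dimensions [L^-1 M T^-2].
rho (density) has dimensions [L^-3 M].

Left side: [L^-3 M]
Right side: [L^-3 M]

Both sides have the same dimensions, so the equation is dimensionally consistent.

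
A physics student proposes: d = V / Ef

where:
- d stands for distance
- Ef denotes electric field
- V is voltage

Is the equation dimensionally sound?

Yes

d (distance) has dimensions [L].
Ef (electric field) has dimensions [I^-1 L M T^-3].
V (voltage) has dimensions [I^-1 L^2 M T^-3].

Left side: [L]
Right side: [L]

Both sides have the same dimensions, so the equation is dimensionally consistent.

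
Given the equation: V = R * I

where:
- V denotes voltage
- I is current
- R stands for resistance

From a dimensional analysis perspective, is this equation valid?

Yes

V (voltage) has dimensions [I^-1 L^2 M T^-3].
I (current) has dimensions [I].
R (resistance) has dimensions [I^-2 L^2 M T^-3].

Left side: [I^-1 L^2 M T^-3]
Right side: [I^-1 L^2 M T^-3]

Both sides have the same dimensions, so the equation is dimensionally consistent.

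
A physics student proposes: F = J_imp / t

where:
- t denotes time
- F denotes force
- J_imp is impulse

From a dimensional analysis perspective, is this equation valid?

Yes

t (time) has dimensions [T].
F (force) has dimensions [L M T^-2].
J_imp (impulse) has dimensions [L M T^-1].

Left side: [L M T^-2]
Right side: [L M T^-2]

Both sides have the same dimensions, so the equation is dimensionally consistent.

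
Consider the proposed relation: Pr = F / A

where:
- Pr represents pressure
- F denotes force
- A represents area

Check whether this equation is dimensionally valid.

Yes

Pr (pressure) has dimensions [L^-1 M T^-2].
F (force) has dimensions [L M T^-2].
A (area) has dimensions [L^2].

Left side: [L^-1 M T^-2]
Right side: [L^-1 M T^-2]

Both sides have the same dimensions, so the equation is dimensionally consistent.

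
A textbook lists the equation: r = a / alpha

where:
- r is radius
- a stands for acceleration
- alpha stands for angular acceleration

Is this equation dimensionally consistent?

Yes

r (radius) has dimensions [L].
a (acceleration) has dimensions [L T^-2].
alpha (angular acceleration) has dimensions [T^-2].

Left side: [L]
Right side: [L]

Both sides have the same dimensions, so the equation is dimensionally consistent.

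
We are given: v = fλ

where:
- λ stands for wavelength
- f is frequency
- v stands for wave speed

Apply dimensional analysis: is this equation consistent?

Yes

λ (wavelength) has dimensions [L].
f (frequency) has dimensions [T^-1].
v (wave speed) has dimensions [L T^-1].

Left side: [L T^-1]
Right side: [L T^-1]

Both sides have the same dimensions, so the equation is dimensionally consistent.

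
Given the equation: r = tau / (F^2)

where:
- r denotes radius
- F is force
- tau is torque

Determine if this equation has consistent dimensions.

No

r (radius) has dimensions [L].
F (force) has dimensions [L M T^-2].
tau (torque) has dimensions [L^2 M T^-2].

Left side: [L]
Right side: [M^-1 T^2]

The two sides have different dimensions, so the equation is NOT dimensionally consistent.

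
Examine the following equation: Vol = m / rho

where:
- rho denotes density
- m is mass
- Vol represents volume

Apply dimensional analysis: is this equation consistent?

Yes

rho (density) has dimensions [L^-3 M].
m (mass) has dimensions [M].
Vol (volume) has dimensions [L^3].

Left side: [L^3]
Right side: [L^3]

Both sides have the same dimensions, so the equation is dimensionally consistent.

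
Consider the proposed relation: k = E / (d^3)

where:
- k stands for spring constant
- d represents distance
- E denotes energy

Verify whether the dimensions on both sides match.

No

k (spring constant) has dimensions [M T^-2].
d (distance) has dimensions [L].
E (energy) has dimensions [L^2 M T^-2].

Left side: [M T^-2]
Right side: [L^-1 M T^-2]

The two sides have different dimensions, so the equation is NOT dimensionally consistent.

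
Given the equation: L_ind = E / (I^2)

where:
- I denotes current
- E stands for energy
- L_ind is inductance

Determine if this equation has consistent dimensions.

Yes

I (current) has dimensions [I].
E (energy) has dimensions [L^2 M T^-2].
L_ind (inductance) has dimensions [I^-2 L^2 M T^-2].

Left side: [I^-2 L^2 M T^-2]
Right side: [I^-2 L^2 M T^-2]

Both sides have the same dimensions, so the equation is dimensionally consistent.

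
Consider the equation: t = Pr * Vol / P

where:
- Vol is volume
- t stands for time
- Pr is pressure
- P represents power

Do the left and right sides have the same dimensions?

Yes

Vol (volume) has dimensions [L^3].
t (time) has dimensions [T].
Pr (pressure) has dimensions [L^-1 M T^-2].
P (power) has dimensions [L^2 M T^-3].

Left side: [T]
Right side: [T]

Both sides have the same dimensions, so the equation is dimensionally consistent.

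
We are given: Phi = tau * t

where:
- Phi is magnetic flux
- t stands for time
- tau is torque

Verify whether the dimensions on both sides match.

No

Phi (magnetic flux) has dimensions [I^-1 L^2 M T^-2].
t (time) has dimensions [T].
tau (torque) has dimensions [L^2 M T^-2].

Left side: [I^-1 L^2 M T^-2]
Right side: [L^2 M T^-1]

The two sides have different dimensions, so the equation is NOT dimensionally consistent.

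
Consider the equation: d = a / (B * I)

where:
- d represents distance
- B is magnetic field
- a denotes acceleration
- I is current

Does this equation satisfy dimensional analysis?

No

d (distance) has dimensions [L].
B (magnetic field) has dimensions [I^-1 M T^-2].
a (acceleration) has dimensions [L T^-2].
I (current) has dimensions [I].

Left side: [L]
Right side: [L M^-1]

The two sides have different dimensions, so the equation is NOT dimensionally consistent.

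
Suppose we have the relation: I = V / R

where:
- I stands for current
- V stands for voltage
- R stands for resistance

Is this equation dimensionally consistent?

Yes

I (current) has dimensions [I].
V (voltage) has dimensions [I^-1 L^2 M T^-3].
R (resistance) has dimensions [I^-2 L^2 M T^-3].

Left side: [I]
Right side: [I]

Both sides have the same dimensions, so the equation is dimensionally consistent.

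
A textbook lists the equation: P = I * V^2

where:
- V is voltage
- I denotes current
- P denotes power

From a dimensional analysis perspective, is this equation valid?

No

V (voltage) has dimensions [I^-1 L^2 M T^-3].
I (current) has dimensions [I].
P (power) has dimensions [L^2 M T^-3].

Left side: [L^2 M T^-3]
Right side: [I^-1 L^4 M^2 T^-6]

The two sides have different dimensions, so the equation is NOT dimensionally consistent.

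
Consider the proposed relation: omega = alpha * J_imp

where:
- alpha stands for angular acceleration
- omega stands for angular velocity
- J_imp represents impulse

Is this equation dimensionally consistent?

No

alpha (angular acceleration) has dimensions [T^-2].
omega (angular velocity) has dimensions [T^-1].
J_imp (impulse) has dimensions [L M T^-1].

Left side: [T^-1]
Right side: [L M T^-3]

The two sides have different dimensions, so the equation is NOT dimensionally consistent.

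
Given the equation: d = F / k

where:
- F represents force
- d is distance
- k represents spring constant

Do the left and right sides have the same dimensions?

Yes

F (force) has dimensions [L M T^-2].
d (distance) has dimensions [L].
k (spring constant) has dimensions [M T^-2].

Left side: [L]
Right side: [L]

Both sides have the same dimensions, so the equation is dimensionally consistent.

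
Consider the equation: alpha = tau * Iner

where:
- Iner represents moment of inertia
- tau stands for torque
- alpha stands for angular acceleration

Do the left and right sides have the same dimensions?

No

Iner (moment of inertia) has dimensions [L^2 M].
tau (torque) has dimensions [L^2 M T^-2].
alpha (angular acceleration) has dimensions [T^-2].

Left side: [T^-2]
Right side: [L^4 M^2 T^-2]

The two sides have different dimensions, so the equation is NOT dimensionally consistent.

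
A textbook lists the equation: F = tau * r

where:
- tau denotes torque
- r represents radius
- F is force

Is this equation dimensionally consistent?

No

tau (torque) has dimensions [L^2 M T^-2].
r (radius) has dimensions [L].
F (force) has dimensions [L M T^-2].

Left side: [L M T^-2]
Right side: [L^3 M T^-2]

The two sides have different dimensions, so the equation is NOT dimensionally consistent.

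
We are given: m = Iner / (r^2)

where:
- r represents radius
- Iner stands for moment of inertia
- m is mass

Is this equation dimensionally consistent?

Yes

r (radius) has dimensions [L].
Iner (moment of inertia) has dimensions [L^2 M].
m (mass) has dimensions [M].

Left side: [M]
Right side: [M]

Both sides have the same dimensions, so the equation is dimensionally consistent.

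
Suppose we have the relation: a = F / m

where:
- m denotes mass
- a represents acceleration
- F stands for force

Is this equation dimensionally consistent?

Yes

m (mass) has dimensions [M].
a (acceleration) has dimensions [L T^-2].
F (force) has dimensions [L M T^-2].

Left side: [L T^-2]
Right side: [L T^-2]

Both sides have the same dimensions, so the equation is dimensionally consistent.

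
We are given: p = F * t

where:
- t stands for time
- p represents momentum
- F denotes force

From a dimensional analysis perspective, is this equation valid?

Yes

t (time) has dimensions [T].
p (momentum) has dimensions [L M T^-1].
F (force) has dimensions [L M T^-2].

Left side: [L M T^-1]
Right side: [L M T^-1]

Both sides have the same dimensions, so the equation is dimensionally consistent.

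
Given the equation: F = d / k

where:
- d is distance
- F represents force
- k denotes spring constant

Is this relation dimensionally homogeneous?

No

d (distance) has dimensions [L].
F (force) has dimensions [L M T^-2].
k (spring constant) has dimensions [M T^-2].

Left side: [L M T^-2]
Right side: [L M^-1 T^2]

The two sides have different dimensions, so the equation is NOT dimensionally consistent.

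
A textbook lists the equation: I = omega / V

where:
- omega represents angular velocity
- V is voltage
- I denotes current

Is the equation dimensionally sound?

No

omega (angular velocity) has dimensions [T^-1].
V (voltage) has dimensions [I^-1 L^2 M T^-3].
I (current) has dimensions [I].

Left side: [I]
Right side: [I L^-2 M^-1 T^2]

The two sides have different dimensions, so the equation is NOT dimensionally consistent.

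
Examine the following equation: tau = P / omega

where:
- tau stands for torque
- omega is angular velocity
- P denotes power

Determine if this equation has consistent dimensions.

Yes

tau (torque) has dimensions [L^2 M T^-2].
omega (angular velocity) has dimensions [T^-1].
P (power) has dimensions [L^2 M T^-3].

Left side: [L^2 M T^-2]
Right side: [L^2 M T^-2]

Both sides have the same dimensions, so the equation is dimensionally consistent.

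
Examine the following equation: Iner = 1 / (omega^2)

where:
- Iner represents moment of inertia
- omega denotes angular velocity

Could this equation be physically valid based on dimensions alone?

No

Iner (moment of inertia) has dimensions [L^2 M].
omega (angular velocity) has dimensions [T^-1].

Left side: [L^2 M]
Right side: [T^2]

The two sides have different dimensions, so the equation is NOT dimensionally consistent.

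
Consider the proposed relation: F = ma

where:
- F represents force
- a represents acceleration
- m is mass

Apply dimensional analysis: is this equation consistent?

Yes

F (force) has dimensions [L M T^-2].
a (acceleration) has dimensions [L T^-2].
m (mass) has dimensions [M].

Left side: [L M T^-2]
Right side: [L M T^-2]

Both sides have the same dimensions, so the equation is dimensionally consistent.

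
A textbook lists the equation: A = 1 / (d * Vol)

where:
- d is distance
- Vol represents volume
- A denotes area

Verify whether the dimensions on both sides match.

No

d (distance) has dimensions [L].
Vol (volume) has dimensions [L^3].
A (area) has dimensions [L^2].

Left side: [L^2]
Right side: [L^-4]

The two sides have different dimensions, so the equation is NOT dimensionally consistent.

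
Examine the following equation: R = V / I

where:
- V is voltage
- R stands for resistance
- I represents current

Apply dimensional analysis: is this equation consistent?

Yes

V (voltage) has dimensions [I^-1 L^2 M T^-3].
R (resistance) has dimensions [I^-2 L^2 M T^-3].
I (current) has dimensions [I].

Left side: [I^-2 L^2 M T^-3]
Right side: [I^-2 L^2 M T^-3]

Both sides have the same dimensions, so the equation is dimensionally consistent.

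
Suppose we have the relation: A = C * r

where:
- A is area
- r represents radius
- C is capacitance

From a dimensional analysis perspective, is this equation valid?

No

A (area) has dimensions [L^2].
r (radius) has dimensions [L].
C (capacitance) has dimensions [I^2 L^-2 M^-1 T^4].

Left side: [L^2]
Right side: [I^2 L^-1 M^-1 T^4]

The two sides have different dimensions, so the equation is NOT dimensionally consistent.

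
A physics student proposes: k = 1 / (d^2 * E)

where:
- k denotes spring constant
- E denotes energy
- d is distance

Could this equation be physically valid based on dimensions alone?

No

k (spring constant) has dimensions [M T^-2].
E (energy) has dimensions [L^2 M T^-2].
d (distance) has dimensions [L].

Left side: [M T^-2]
Right side: [L^-4 M^-1 T^2]

The two sides have different dimensions, so the equation is NOT dimensionally consistent.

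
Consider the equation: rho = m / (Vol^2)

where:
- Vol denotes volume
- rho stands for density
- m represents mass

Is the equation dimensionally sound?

No

Vol (volume) has dimensions [L^3].
rho (density) has dimensions [L^-3 M].
m (mass) has dimensions [M].

Left side: [L^-3 M]
Right side: [L^-6 M]

The two sides have different dimensions, so the equation is NOT dimensionally consistent.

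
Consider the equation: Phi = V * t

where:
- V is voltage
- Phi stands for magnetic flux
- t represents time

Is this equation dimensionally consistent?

Yes

V (voltage) has dimensions [I^-1 L^2 M T^-3].
Phi (magnetic flux) has dimensions [I^-1 L^2 M T^-2].
t (time) has dimensions [T].

Left side: [I^-1 L^2 M T^-2]
Right side: [I^-1 L^2 M T^-2]

Both sides have the same dimensions, so the equation is dimensionally consistent.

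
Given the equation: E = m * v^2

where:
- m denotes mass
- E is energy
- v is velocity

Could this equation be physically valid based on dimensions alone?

Yes

m (mass) has dimensions [M].
E (energy) has dimensions [L^2 M T^-2].
v (velocity) has dimensions [L T^-1].

Left side: [L^2 M T^-2]
Right side: [L^2 M T^-2]

Both sides have the same dimensions, so the equation is dimensionally consistent.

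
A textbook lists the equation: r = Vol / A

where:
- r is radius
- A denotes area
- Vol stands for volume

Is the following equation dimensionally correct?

Yes

r (radius) has dimensions [L].
A (area) has dimensions [L^2].
Vol (volume) has dimensions [L^3].

Left side: [L]
Right side: [L]

Both sides have the same dimensions, so the equation is dimensionally consistent.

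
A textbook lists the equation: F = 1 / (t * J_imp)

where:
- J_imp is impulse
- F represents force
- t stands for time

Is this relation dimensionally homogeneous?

No

J_imp (impulse) has dimensions [L M T^-1].
F (force) has dimensions [L M T^-2].
t (time) has dimensions [T].

Left side: [L M T^-2]
Right side: [L^-1 M^-1]

The two sides have different dimensions, so the equation is NOT dimensionally consistent.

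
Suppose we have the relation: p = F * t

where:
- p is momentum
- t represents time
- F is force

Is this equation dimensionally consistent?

Yes

p (momentum) has dimensions [L M T^-1].
t (time) has dimensions [T].
F (force) has dimensions [L M T^-2].

Left side: [L M T^-1]
Right side: [L M T^-1]

Both sides have the same dimensions, so the equation is dimensionally consistent.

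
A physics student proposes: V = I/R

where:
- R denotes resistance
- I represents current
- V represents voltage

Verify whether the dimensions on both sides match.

No

R (resistance) has dimensions [I^-2 L^2 M T^-3].
I (current) has dimensions [I].
V (voltage) has dimensions [I^-1 L^2 M T^-3].

Left side: [I^-1 L^2 M T^-3]
Right side: [I^3 L^-2 M^-1 T^3]

The two sides have different dimensions, so the equation is NOT dimensionally consistent.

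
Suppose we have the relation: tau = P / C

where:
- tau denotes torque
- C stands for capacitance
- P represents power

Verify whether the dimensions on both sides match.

No

tau (torque) has dimensions [L^2 M T^-2].
C (capacitance) has dimensions [I^2 L^-2 M^-1 T^4].
P (power) has dimensions [L^2 M T^-3].

Left side: [L^2 M T^-2]
Right side: [I^-2 L^4 M^2 T^-7]

The two sides have different dimensions, so the equation is NOT dimensionally consistent.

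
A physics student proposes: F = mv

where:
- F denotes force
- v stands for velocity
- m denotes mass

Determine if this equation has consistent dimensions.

No

F (force) has dimensions [L M T^-2].
v (velocity) has dimensions [L T^-1].
m (mass) has dimensions [M].

Left side: [L M T^-2]
Right side: [L M T^-1]

The two sides have different dimensions, so the equation is NOT dimensionally consistent.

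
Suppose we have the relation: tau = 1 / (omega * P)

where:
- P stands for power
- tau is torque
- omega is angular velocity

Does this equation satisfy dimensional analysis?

No

P (power) has dimensions [L^2 M T^-3].
tau (torque) has dimensions [L^2 M T^-2].
omega (angular velocity) has dimensions [T^-1].

Left side: [L^2 M T^-2]
Right side: [L^-2 M^-1 T^4]

The two sides have different dimensions, so the equation is NOT dimensionally consistent.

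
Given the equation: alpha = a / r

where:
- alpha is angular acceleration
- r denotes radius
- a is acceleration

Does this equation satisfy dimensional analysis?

Yes

alpha (angular acceleration) has dimensions [T^-2].
r (radius) has dimensions [L].
a (acceleration) has dimensions [L T^-2].

Left side: [T^-2]
Right side: [T^-2]

Both sides have the same dimensions, so the equation is dimensionally consistent.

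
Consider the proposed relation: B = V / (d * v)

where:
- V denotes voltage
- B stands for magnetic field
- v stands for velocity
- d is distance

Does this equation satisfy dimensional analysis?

Yes

V (voltage) has dimensions [I^-1 L^2 M T^-3].
B (magnetic field) has dimensions [I^-1 M T^-2].
v (velocity) has dimensions [L T^-1].
d (distance) has dimensions [L].

Left side: [I^-1 M T^-2]
Right side: [I^-1 M T^-2]

Both sides have the same dimensions, so the equation is dimensionally consistent.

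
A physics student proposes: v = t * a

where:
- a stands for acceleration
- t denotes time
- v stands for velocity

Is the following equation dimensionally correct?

Yes

a (acceleration) has dimensions [L T^-2].
t (time) has dimensions [T].
v (velocity) has dimensions [L T^-1].

Left side: [L T^-1]
Right side: [L T^-1]

Both sides have the same dimensions, so the equation is dimensionally consistent.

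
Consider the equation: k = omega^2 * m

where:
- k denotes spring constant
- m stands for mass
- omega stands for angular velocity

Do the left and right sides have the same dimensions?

Yes

k (spring constant) has dimensions [M T^-2].
m (mass) has dimensions [M].
omega (angular velocity) has dimensions [T^-1].

Left side: [M T^-2]
Right side: [M T^-2]

Both sides have the same dimensions, so the equation is dimensionally consistent.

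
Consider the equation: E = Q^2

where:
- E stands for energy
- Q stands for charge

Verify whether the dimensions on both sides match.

No

E (energy) has dimensions [L^2 M T^-2].
Q (charge) has dimensions [I T].

Left side: [L^2 M T^-2]
Right side: [I^2 T^2]

The two sides have different dimensions, so the equation is NOT dimensionally consistent.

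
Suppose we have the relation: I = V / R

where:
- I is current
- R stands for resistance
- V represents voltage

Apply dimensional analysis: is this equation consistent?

Yes

I (current) has dimensions [I].
R (resistance) has dimensions [I^-2 L^2 M T^-3].
V (voltage) has dimensions [I^-1 L^2 M T^-3].

Left side: [I]
Right side: [I]

Both sides have the same dimensions, so the equation is dimensionally consistent.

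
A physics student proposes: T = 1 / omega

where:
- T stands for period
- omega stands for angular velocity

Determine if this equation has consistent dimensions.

Yes

T (period) has dimensions [T].
omega (angular velocity) has dimensions [T^-1].

Left side: [T]
Right side: [T]

Both sides have the same dimensions, so the equation is dimensionally consistent.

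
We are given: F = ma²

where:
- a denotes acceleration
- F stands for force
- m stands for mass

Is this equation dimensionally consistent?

No

a (acceleration) has dimensions [L T^-2].
F (force) has dimensions [L M T^-2].
m (mass) has dimensions [M].

Left side: [L M T^-2]
Right side: [L^2 M T^-4]

The two sides have different dimensions, so the equation is NOT dimensionally consistent.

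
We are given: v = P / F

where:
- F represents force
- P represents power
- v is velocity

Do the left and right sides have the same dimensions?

Yes

F (force) has dimensions [L M T^-2].
P (power) has dimensions [L^2 M T^-3].
v (velocity) has dimensions [L T^-1].

Left side: [L T^-1]
Right side: [L T^-1]

Both sides have the same dimensions, so the equation is dimensionally consistent.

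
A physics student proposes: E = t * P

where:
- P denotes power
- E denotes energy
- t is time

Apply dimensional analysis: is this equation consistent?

Yes

P (power) has dimensions [L^2 M T^-3].
E (energy) has dimensions [L^2 M T^-2].
t (time) has dimensions [T].

Left side: [L^2 M T^-2]
Right side: [L^2 M T^-2]

Both sides have the same dimensions, so the equation is dimensionally consistent.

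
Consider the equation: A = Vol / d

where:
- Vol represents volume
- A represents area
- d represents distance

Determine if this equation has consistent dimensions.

Yes

Vol (volume) has dimensions [L^3].
A (area) has dimensions [L^2].
d (distance) has dimensions [L].

Left side: [L^2]
Right side: [L^2]

Both sides have the same dimensions, so the equation is dimensionally consistent.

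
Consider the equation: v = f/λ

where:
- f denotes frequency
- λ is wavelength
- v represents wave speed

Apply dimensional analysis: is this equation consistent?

No

f (frequency) has dimensions [T^-1].
λ (wavelength) has dimensions [L].
v (wave speed) has dimensions [L T^-1].

Left side: [L T^-1]
Right side: [L^-1 T^-1]

The two sides have different dimensions, so the equation is NOT dimensionally consistent.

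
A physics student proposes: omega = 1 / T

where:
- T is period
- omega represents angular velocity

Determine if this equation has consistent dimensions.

Yes

T (period) has dimensions [T].
omega (angular velocity) has dimensions [T^-1].

Left side: [T^-1]
Right side: [T^-1]

Both sides have the same dimensions, so the equation is dimensionally consistent.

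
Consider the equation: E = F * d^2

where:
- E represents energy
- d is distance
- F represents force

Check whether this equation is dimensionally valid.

No

E (energy) has dimensions [L^2 M T^-2].
d (distance) has dimensions [L].
F (force) has dimensions [L M T^-2].

Left side: [L^2 M T^-2]
Right side: [L^3 M T^-2]

The two sides have different dimensions, so the equation is NOT dimensionally consistent.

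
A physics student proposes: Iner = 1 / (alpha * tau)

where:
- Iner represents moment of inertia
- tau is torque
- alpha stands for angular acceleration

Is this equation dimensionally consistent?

No

Iner (moment of inertia) has dimensions [L^2 M].
tau (torque) has dimensions [L^2 M T^-2].
alpha (angular acceleration) has dimensions [T^-2].

Left side: [L^2 M]
Right side: [L^-2 M^-1 T^4]

The two sides have different dimensions, so the equation is NOT dimensionally consistent.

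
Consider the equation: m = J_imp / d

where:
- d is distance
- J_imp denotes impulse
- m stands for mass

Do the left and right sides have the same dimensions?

No

d (distance) has dimensions [L].
J_imp (impulse) has dimensions [L M T^-1].
m (mass) has dimensions [M].

Left side: [M]
Right side: [M T^-1]

The two sides have different dimensions, so the equation is NOT dimensionally consistent.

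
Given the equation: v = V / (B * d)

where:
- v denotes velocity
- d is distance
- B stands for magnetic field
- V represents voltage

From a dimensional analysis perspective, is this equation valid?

Yes

v (velocity) has dimensions [L T^-1].
d (distance) has dimensions [L].
B (magnetic field) has dimensions [I^-1 M T^-2].
V (voltage) has dimensions [I^-1 L^2 M T^-3].

Left side: [L T^-1]
Right side: [L T^-1]

Both sides have the same dimensions, so the equation is dimensionally consistent.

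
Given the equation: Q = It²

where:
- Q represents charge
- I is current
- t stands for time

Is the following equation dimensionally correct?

No

Q (charge) has dimensions [I T].
I (current) has dimensions [I].
t (time) has dimensions [T].

Left side: [I T]
Right side: [I T^2]

The two sides have different dimensions, so the equation is NOT dimensionally consistent.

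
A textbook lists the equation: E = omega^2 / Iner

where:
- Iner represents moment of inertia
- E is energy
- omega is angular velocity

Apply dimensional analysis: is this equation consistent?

No

Iner (moment of inertia) has dimensions [L^2 M].
E (energy) has dimensions [L^2 M T^-2].
omega (angular velocity) has dimensions [T^-1].

Left side: [L^2 M T^-2]
Right side: [L^-2 M^-1 T^-2]

The two sides have different dimensions, so the equation is NOT dimensionally consistent.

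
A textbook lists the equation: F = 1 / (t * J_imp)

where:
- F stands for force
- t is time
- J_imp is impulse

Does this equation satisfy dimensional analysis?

No

F (force) has dimensions [L M T^-2].
t (time) has dimensions [T].
J_imp (impulse) has dimensions [L M T^-1].

Left side: [L M T^-2]
Right side: [L^-1 M^-1]

The two sides have different dimensions, so the equation is NOT dimensionally consistent.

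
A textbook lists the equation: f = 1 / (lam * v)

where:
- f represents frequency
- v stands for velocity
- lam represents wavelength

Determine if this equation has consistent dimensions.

No

f (frequency) has dimensions [T^-1].
v (velocity) has dimensions [L T^-1].
lam (wavelength) has dimensions [L].

Left side: [T^-1]
Right side: [L^-2 T]

The two sides have different dimensions, so the equation is NOT dimensionally consistent.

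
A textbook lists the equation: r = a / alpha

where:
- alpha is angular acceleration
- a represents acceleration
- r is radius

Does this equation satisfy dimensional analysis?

Yes

alpha (angular acceleration) has dimensions [T^-2].
a (acceleration) has dimensions [L T^-2].
r (radius) has dimensions [L].

Left side: [L]
Right side: [L]

Both sides have the same dimensions, so the equation is dimensionally consistent.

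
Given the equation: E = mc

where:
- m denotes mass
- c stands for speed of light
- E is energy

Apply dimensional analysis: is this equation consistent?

No

m (mass) has dimensions [M].
c (speed of light) has dimensions [L T^-1].
E (energy) has dimensions [L^2 M T^-2].

Left side: [L^2 M T^-2]
Right side: [L M T^-1]

The two sides have different dimensions, so the equation is NOT dimensionally consistent.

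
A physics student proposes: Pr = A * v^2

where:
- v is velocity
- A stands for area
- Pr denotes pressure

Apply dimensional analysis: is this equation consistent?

No

v (velocity) has dimensions [L T^-1].
A (area) has dimensions [L^2].
Pr (pressure) has dimensions [L^-1 M T^-2].

Left side: [L^-1 M T^-2]
Right side: [L^4 T^-2]

The two sides have different dimensions, so the equation is NOT dimensionally consistent.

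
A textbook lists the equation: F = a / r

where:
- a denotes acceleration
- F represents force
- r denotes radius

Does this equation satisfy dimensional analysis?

No

a (acceleration) has dimensions [L T^-2].
F (force) has dimensions [L M T^-2].
r (radius) has dimensions [L].

Left side: [L M T^-2]
Right side: [T^-2]

The two sides have different dimensions, so the equation is NOT dimensionally consistent.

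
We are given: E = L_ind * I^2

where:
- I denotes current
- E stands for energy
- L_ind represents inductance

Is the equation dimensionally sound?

Yes

I (current) has dimensions [I].
E (energy) has dimensions [L^2 M T^-2].
L_ind (inductance) has dimensions [I^-2 L^2 M T^-2].

Left side: [L^2 M T^-2]
Right side: [L^2 M T^-2]

Both sides have the same dimensions, so the equation is dimensionally consistent.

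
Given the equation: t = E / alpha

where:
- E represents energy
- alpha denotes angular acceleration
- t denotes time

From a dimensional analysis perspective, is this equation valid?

No

E (energy) has dimensions [L^2 M T^-2].
alpha (angular acceleration) has dimensions [T^-2].
t (time) has dimensions [T].

Left side: [T]
Right side: [L^2 M]

The two sides have different dimensions, so the equation is NOT dimensionally consistent.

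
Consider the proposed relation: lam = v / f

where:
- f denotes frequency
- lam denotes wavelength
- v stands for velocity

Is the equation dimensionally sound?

Yes

f (frequency) has dimensions [T^-1].
lam (wavelength) has dimensions [L].
v (velocity) has dimensions [L T^-1].

Left side: [L]
Right side: [L]

Both sides have the same dimensions, so the equation is dimensionally consistent.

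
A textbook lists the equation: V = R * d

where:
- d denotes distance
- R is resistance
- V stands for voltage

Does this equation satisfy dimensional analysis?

No

d (distance) has dimensions [L].
R (resistance) has dimensions [I^-2 L^2 M T^-3].
V (voltage) has dimensions [I^-1 L^2 M T^-3].

Left side: [I^-1 L^2 M T^-3]
Right side: [I^-2 L^3 M T^-3]

The two sides have different dimensions, so the equation is NOT dimensionally consistent.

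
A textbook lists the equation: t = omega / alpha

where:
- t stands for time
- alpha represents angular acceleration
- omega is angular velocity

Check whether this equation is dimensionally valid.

Yes

t (time) has dimensions [T].
alpha (angular acceleration) has dimensions [T^-2].
omega (angular velocity) has dimensions [T^-1].

Left side: [T]
Right side: [T]

Both sides have the same dimensions, so the equation is dimensionally consistent.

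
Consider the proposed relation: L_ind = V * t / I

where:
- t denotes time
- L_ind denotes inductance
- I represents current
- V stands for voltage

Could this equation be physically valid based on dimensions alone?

Yes

t (time) has dimensions [T].
L_ind (inductance) has dimensions [I^-2 L^2 M T^-2].
I (current) has dimensions [I].
V (voltage) has dimensions [I^-1 L^2 M T^-3].

Left side: [I^-2 L^2 M T^-2]
Right side: [I^-2 L^2 M T^-2]

Both sides have the same dimensions, so the equation is dimensionally consistent.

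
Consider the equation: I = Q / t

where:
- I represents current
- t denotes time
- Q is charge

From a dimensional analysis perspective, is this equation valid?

Yes

I (current) has dimensions [I].
t (time) has dimensions [T].
Q (charge) has dimensions [I T].

Left side: [I]
Right side: [I]

Both sides have the same dimensions, so the equation is dimensionally consistent.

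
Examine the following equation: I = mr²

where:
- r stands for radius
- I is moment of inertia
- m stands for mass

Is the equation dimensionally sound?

Yes

r (radius) has dimensions [L].
I (moment of inertia) has dimensions [L^2 M].
m (mass) has dimensions [M].

Left side: [L^2 M]
Right side: [L^2 M]

Both sides have the same dimensions, so the equation is dimensionally consistent.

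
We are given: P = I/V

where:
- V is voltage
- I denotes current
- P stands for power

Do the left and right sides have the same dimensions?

No

V (voltage) has dimensions [I^-1 L^2 M T^-3].
I (current) has dimensions [I].
P (power) has dimensions [L^2 M T^-3].

Left side: [L^2 M T^-3]
Right side: [I^2 L^-2 M^-1 T^3]

The two sides have different dimensions, so the equation is NOT dimensionally consistent.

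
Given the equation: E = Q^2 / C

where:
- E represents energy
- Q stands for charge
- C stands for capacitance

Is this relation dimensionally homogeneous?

Yes

E (energy) has dimensions [L^2 M T^-2].
Q (charge) has dimensions [I T].
C (capacitance) has dimensions [I^2 L^-2 M^-1 T^4].

Left side: [L^2 M T^-2]
Right side: [L^2 M T^-2]

Both sides have the same dimensions, so the equation is dimensionally consistent.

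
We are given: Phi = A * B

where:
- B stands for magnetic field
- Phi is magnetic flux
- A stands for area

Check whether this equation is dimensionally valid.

Yes

B (magnetic field) has dimensions [I^-1 M T^-2].
Phi (magnetic flux) has dimensions [I^-1 L^2 M T^-2].
A (area) has dimensions [L^2].

Left side: [I^-1 L^2 M T^-2]
Right side: [I^-1 L^2 M T^-2]

Both sides have the same dimensions, so the equation is dimensionally consistent.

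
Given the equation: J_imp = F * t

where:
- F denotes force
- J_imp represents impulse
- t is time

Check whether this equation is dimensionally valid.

Yes

F (force) has dimensions [L M T^-2].
J_imp (impulse) has dimensions [L M T^-1].
t (time) has dimensions [T].

Left side: [L M T^-1]
Right side: [L M T^-1]

Both sides have the same dimensions, so the equation is dimensionally consistent.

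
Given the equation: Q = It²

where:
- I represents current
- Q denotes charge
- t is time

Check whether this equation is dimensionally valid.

No

I (current) has dimensions [I].
Q (charge) has dimensions [I T].
t (time) has dimensions [T].

Left side: [I T]
Right side: [I T^2]

The two sides have different dimensions, so the equation is NOT dimensionally consistent.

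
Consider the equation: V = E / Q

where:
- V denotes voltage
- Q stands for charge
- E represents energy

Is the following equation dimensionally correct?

Yes

V (voltage) has dimensions [I^-1 L^2 M T^-3].
Q (charge) has dimensions [I T].
E (energy) has dimensions [L^2 M T^-2].

Left side: [I^-1 L^2 M T^-3]
Right side: [I^-1 L^2 M T^-3]

Both sides have the same dimensions, so the equation is dimensionally consistent.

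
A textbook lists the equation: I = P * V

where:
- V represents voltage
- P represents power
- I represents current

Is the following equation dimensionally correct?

No

V (voltage) has dimensions [I^-1 L^2 M T^-3].
P (power) has dimensions [L^2 M T^-3].
I (current) has dimensions [I].

Left side: [I]
Right side: [I^-1 L^4 M^2 T^-6]

The two sides have different dimensions, so the equation is NOT dimensionally consistent.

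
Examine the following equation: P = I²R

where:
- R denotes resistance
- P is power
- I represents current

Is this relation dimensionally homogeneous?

Yes

R (resistance) has dimensions [I^-2 L^2 M T^-3].
P (power) has dimensions [L^2 M T^-3].
I (current) has dimensions [I].

Left side: [L^2 M T^-3]
Right side: [L^2 M T^-3]

Both sides have the same dimensions, so the equation is dimensionally consistent.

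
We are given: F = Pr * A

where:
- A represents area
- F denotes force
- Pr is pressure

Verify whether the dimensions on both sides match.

Yes

A (area) has dimensions [L^2].
F (force) has dimensions [L M T^-2].
Pr (pressure) has dimensions [L^-1 M T^-2].

Left side: [L M T^-2]
Right side: [L M T^-2]

Both sides have the same dimensions, so the equation is dimensionally consistent.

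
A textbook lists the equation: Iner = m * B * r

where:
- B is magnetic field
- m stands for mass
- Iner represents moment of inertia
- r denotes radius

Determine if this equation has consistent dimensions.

No

B (magnetic field) has dimensions [I^-1 M T^-2].
m (mass) has dimensions [M].
Iner (moment of inertia) has dimensions [L^2 M].
r (radius) has dimensions [L].

Left side: [L^2 M]
Right side: [I^-1 L M^2 T^-2]

The two sides have different dimensions, so the equation is NOT dimensionally consistent.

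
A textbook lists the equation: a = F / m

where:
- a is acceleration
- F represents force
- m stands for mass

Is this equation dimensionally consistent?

Yes

a (acceleration) has dimensions [L T^-2].
F (force) has dimensions [L M T^-2].
m (mass) has dimensions [M].

Left side: [L T^-2]
Right side: [L T^-2]

Both sides have the same dimensions, so the equation is dimensionally consistent.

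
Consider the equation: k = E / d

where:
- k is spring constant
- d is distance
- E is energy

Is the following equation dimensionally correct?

No

k (spring constant) has dimensions [M T^-2].
d (distance) has dimensions [L].
E (energy) has dimensions [L^2 M T^-2].

Left side: [M T^-2]
Right side: [L M T^-2]

The two sides have different dimensions, so the equation is NOT dimensionally consistent.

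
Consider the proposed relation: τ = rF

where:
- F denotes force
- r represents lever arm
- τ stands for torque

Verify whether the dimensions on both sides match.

Yes

F (force) has dimensions [L M T^-2].
r (lever arm) has dimensions [L].
τ (torque) has dimensions [L^2 M T^-2].

Left side: [L^2 M T^-2]
Right side: [L^2 M T^-2]

Both sides have the same dimensions, so the equation is dimensionally consistent.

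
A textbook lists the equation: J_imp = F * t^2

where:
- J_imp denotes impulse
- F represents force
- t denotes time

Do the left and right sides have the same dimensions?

No

J_imp (impulse) has dimensions [L M T^-1].
F (force) has dimensions [L M T^-2].
t (time) has dimensions [T].

Left side: [L M T^-1]
Right side: [L M]

The two sides have different dimensions, so the equation is NOT dimensionally consistent.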